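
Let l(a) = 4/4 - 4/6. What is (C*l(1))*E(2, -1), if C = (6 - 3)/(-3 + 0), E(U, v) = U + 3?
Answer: -5/3 ≈ -1.6667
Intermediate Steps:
l(a) = 1/3 (l(a) = 4*(1/4) - 4*1/6 = 1 - 2/3 = 1/3)
E(U, v) = 3 + U
C = -1 (C = 3/(-3) = 3*(-1/3) = -1)
(C*l(1))*E(2, -1) = (-1*1/3)*(3 + 2) = -1/3*5 = -5/3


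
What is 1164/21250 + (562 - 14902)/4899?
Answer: -49837094/17350625 ≈ -2.8724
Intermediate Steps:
1164/21250 + (562 - 14902)/4899 = 1164*(1/21250) - 14340*1/4899 = 582/10625 - 4780/1633 = -49837094/17350625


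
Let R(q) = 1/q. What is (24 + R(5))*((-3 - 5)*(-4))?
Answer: 3872/5 ≈ 774.40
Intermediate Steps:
(24 + R(5))*((-3 - 5)*(-4)) = (24 + 1/5)*((-3 - 5)*(-4)) = (24 + ⅕)*(-8*(-4)) = (121/5)*32 = 3872/5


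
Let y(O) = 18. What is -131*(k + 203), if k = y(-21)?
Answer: -28951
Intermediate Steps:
k = 18
-131*(k + 203) = -131*(18 + 203) = -131*221 = -28951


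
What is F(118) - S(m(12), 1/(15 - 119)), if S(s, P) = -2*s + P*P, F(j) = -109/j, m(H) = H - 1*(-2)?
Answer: 17278501/638144 ≈ 27.076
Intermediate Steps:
m(H) = 2 + H (m(H) = H + 2 = 2 + H)
S(s, P) = P**2 - 2*s (S(s, P) = -2*s + P**2 = P**2 - 2*s)
F(118) - S(m(12), 1/(15 - 119)) = -109/118 - ((1/(15 - 119))**2 - 2*(2 + 12)) = -109*1/118 - ((1/(-104))**2 - 2*14) = -109/118 - ((-1/104)**2 - 28) = -109/118 - (1/10816 - 28) = -109/118 - 1*(-302847/10816) = -109/118 + 302847/10816 = 17278501/638144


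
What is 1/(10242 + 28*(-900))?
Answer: -1/14958 ≈ -6.6854e-5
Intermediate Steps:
1/(10242 + 28*(-900)) = 1/(10242 - 25200) = 1/(-14958) = -1/14958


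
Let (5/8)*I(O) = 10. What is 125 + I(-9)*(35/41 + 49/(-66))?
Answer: 171533/1353 ≈ 126.78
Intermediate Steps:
I(O) = 16 (I(O) = (8/5)*10 = 16)
125 + I(-9)*(35/41 + 49/(-66)) = 125 + 16*(35/41 + 49/(-66)) = 125 + 16*(35*(1/41) + 49*(-1/66)) = 125 + 16*(35/41 - 49/66) = 125 + 16*(301/2706) = 125 + 2408/1353 = 171533/1353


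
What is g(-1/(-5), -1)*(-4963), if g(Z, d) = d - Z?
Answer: 29778/5 ≈ 5955.6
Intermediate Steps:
g(-1/(-5), -1)*(-4963) = (-1 - (-1)/(-5))*(-4963) = (-1 - (-1)*(-1)/5)*(-4963) = (-1 - 1*1/5)*(-4963) = (-1 - 1/5)*(-4963) = -6/5*(-4963) = 29778/5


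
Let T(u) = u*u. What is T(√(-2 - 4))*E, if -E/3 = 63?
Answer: 1134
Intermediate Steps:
E = -189 (E = -3*63 = -189)
T(u) = u²
T(√(-2 - 4))*E = (√(-2 - 4))²*(-189) = (√(-6))²*(-189) = (I*√6)²*(-189) = -6*(-189) = 1134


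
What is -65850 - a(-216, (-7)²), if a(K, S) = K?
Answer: -65634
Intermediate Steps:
-65850 - a(-216, (-7)²) = -65850 - 1*(-216) = -65850 + 216 = -65634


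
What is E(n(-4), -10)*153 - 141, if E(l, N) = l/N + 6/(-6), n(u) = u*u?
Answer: -2694/5 ≈ -538.80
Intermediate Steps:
n(u) = u²
E(l, N) = -1 + l/N (E(l, N) = l/N + 6*(-⅙) = l/N - 1 = -1 + l/N)
E(n(-4), -10)*153 - 141 = (((-4)² - 1*(-10))/(-10))*153 - 141 = -(16 + 10)/10*153 - 141 = -⅒*26*153 - 141 = -13/5*153 - 141 = -1989/5 - 141 = -2694/5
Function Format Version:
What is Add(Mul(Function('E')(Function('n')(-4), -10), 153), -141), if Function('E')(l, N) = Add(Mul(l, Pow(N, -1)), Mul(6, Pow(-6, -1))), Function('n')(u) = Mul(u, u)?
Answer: Rational(-2694, 5) ≈ -538.80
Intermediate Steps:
Function('n')(u) = Pow(u, 2)
Function('E')(l, N) = Add(-1, Mul(l, Pow(N, -1))) (Function('E')(l, N) = Add(Mul(l, Pow(N, -1)), Mul(6, Rational(-1, 6))) = Add(Mul(l, Pow(N, -1)), -1) = Add(-1, Mul(l, Pow(N, -1))))
Add(Mul(Function('E')(Function('n')(-4), -10), 153), -141) = Add(Mul(Mul(Pow(-10, -1), Add(Pow(-4, 2), Mul(-1, -10))), 153), -141) = Add(Mul(Mul(Rational(-1, 10), Add(16, 10)), 153), -141) = Add(Mul(Mul(Rational(-1, 10), 26), 153), -141) = Add(Mul(Rational(-13, 5), 153), -141) = Add(Rational(-1989, 5), -141) = Rational(-2694, 5)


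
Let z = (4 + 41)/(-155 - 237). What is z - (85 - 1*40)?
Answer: -17685/392 ≈ -45.115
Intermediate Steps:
z = -45/392 (z = 45/(-392) = 45*(-1/392) = -45/392 ≈ -0.11480)
z - (85 - 1*40) = -45/392 - (85 - 1*40) = -45/392 - (85 - 40) = -45/392 - 1*45 = -45/392 - 45 = -17685/392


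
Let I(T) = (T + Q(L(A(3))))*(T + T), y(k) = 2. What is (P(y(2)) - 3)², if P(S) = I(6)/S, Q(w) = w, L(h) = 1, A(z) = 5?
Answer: 1521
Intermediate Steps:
I(T) = 2*T*(1 + T) (I(T) = (T + 1)*(T + T) = (1 + T)*(2*T) = 2*T*(1 + T))
P(S) = 84/S (P(S) = (2*6*(1 + 6))/S = (2*6*7)/S = 84/S)
(P(y(2)) - 3)² = (84/2 - 3)² = (84*(½) - 3)² = (42 - 3)² = 39² = 1521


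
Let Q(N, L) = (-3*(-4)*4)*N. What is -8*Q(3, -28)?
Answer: -1152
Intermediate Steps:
Q(N, L) = 48*N (Q(N, L) = (12*4)*N = 48*N)
-8*Q(3, -28) = -384*3 = -8*144 = -1152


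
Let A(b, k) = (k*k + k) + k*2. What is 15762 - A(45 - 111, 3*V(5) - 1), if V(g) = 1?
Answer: 15752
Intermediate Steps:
A(b, k) = k² + 3*k (A(b, k) = (k² + k) + 2*k = (k + k²) + 2*k = k² + 3*k)
15762 - A(45 - 111, 3*V(5) - 1) = 15762 - (3*1 - 1)*(3 + (3*1 - 1)) = 15762 - (3 - 1)*(3 + (3 - 1)) = 15762 - 2*(3 + 2) = 15762 - 2*5 = 15762 - 1*10 = 15762 - 10 = 15752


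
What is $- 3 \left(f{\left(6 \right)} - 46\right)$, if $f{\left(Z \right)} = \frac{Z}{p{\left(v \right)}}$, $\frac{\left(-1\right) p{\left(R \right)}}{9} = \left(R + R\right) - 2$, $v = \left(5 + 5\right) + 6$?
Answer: $\frac{2071}{15} \approx 138.07$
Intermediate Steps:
$v = 16$ ($v = 10 + 6 = 16$)
$p{\left(R \right)} = 18 - 18 R$ ($p{\left(R \right)} = - 9 \left(\left(R + R\right) - 2\right) = - 9 \left(2 R - 2\right) = - 9 \left(-2 + 2 R\right) = 18 - 18 R$)
$f{\left(Z \right)} = - \frac{Z}{270}$ ($f{\left(Z \right)} = \frac{Z}{18 - 288} = \frac{Z}{-270} = Z \left(- \frac{1}{270}\right) = - \frac{Z}{270}$)
$- 3 \left(f{\left(6 \right)} - 46\right) = - 3 \left(\left(- \frac{1}{270}\right) 6 - 46\right) = - 3 \left(- \frac{1}{45} - 46\right) = \left(-3\right) \left(- \frac{2071}{45}\right) = \frac{2071}{15}$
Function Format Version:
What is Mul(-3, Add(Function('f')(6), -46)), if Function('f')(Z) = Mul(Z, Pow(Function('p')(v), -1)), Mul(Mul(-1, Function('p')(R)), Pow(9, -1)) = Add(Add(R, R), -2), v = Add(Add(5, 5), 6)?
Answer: Rational(2071, 15) ≈ 138.07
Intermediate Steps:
v = 16 (v = Add(10, 6) = 16)
Function('p')(R) = Add(18, Mul(-18, R)) (Function('p')(R) = Mul(-9, Add(Add(R, R), -2)) = Mul(-9, Add(Mul(2, R), -2)) = Mul(-9, Add(-2, Mul(2, R))) = Add(18, Mul(-18, R)))
Function('f')(Z) = Mul(Rational(-1, 270), Z) (Function('f')(Z) = Mul(Z, Pow(Add(18, Mul(-18, 16)), -1)) = Mul(Z, Pow(Add(18, -288), -1)) = Mul(Z, Pow(-270, -1)) = Mul(Z, Rational(-1, 270)) = Mul(Rational(-1, 270), Z))
Mul(-3, Add(Function('f')(6), -46)) = Mul(-3, Add(Mul(Rational(-1, 270), 6), -46)) = Mul(-3, Add(Rational(-1, 45), -46)) = Mul(-3, Rational(-2071, 45)) = Rational(2071, 15)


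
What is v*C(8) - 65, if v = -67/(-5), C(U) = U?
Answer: 211/5 ≈ 42.200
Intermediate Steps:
v = 67/5 (v = -67*(-1/5) = 67/5 ≈ 13.400)
v*C(8) - 65 = (67/5)*8 - 65 = 536/5 - 65 = 211/5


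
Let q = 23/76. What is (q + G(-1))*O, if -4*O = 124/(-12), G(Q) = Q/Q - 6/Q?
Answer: 5735/304 ≈ 18.865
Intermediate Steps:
G(Q) = 1 - 6/Q
O = 31/12 (O = -31/(-12) = -31*(-1)/12 = -¼*(-31/3) = 31/12 ≈ 2.5833)
q = 23/76 (q = 23*(1/76) = 23/76 ≈ 0.30263)
(q + G(-1))*O = (23/76 + (-6 - 1)/(-1))*(31/12) = (23/76 - 1*(-7))*(31/12) = (23/76 + 7)*(31/12) = (555/76)*(31/12) = 5735/304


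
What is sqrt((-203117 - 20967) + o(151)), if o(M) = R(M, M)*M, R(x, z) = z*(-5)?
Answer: I*sqrt(338089) ≈ 581.45*I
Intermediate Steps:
R(x, z) = -5*z
o(M) = -5*M**2 (o(M) = (-5*M)*M = -5*M**2)
sqrt((-203117 - 20967) + o(151)) = sqrt((-203117 - 20967) - 5*151**2) = sqrt(-224084 - 5*22801) = sqrt(-224084 - 114005) = sqrt(-338089) = I*sqrt(338089)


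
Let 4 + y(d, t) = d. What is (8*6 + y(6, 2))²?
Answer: 2500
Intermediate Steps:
y(d, t) = -4 + d
(8*6 + y(6, 2))² = (8*6 + (-4 + 6))² = (48 + 2)² = 50² = 2500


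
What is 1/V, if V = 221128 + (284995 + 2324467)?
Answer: 1/2830590 ≈ 3.5328e-7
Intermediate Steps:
V = 2830590 (V = 221128 + 2609462 = 2830590)
1/V = 1/2830590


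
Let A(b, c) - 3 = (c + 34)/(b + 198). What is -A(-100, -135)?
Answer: -193/98 ≈ -1.9694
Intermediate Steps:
A(b, c) = 3 + (34 + c)/(198 + b) (A(b, c) = 3 + (c + 34)/(b + 198) = 3 + (34 + c)/(198 + b))
-A(-100, -135) = -(628 - 135 + 3*(-100))/(198 - 100) = -(628 - 135 - 300)/98 = -193/98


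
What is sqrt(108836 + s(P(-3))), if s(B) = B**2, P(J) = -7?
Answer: sqrt(108885) ≈ 329.98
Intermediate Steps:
sqrt(108836 + s(P(-3))) = sqrt(108836 + (-7)**2) = sqrt(108836 + 49) = sqrt(108885)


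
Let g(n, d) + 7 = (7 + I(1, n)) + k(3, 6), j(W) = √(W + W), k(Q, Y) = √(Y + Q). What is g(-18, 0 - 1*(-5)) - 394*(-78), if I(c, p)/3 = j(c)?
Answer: 30735 + 3*√2 ≈ 30739.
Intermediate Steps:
k(Q, Y) = √(Q + Y)
j(W) = √2*√W (j(W) = √(2*W) = √2*√W)
I(c, p) = 3*√2*√c (I(c, p) = 3*(√2*√c) = 3*√2*√c)
g(n, d) = 3 + 3*√2 (g(n, d) = -7 + ((7 + 3*√2*√1) + √(3 + 6)) = -7 + ((7 + 3*√2*1) + √9) = -7 + ((7 + 3*√2) + 3) = -7 + (10 + 3*√2) = 3 + 3*√2)
g(-18, 0 - 1*(-5)) - 394*(-78) = (3 + 3*√2) - 394*(-78) = (3 + 3*√2) + 30732 = 30735 + 3*√2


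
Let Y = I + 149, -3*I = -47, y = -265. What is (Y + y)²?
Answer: 90601/9 ≈ 10067.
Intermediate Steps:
I = 47/3 (I = -⅓*(-47) = 47/3 ≈ 15.667)
Y = 494/3 (Y = 47/3 + 149 = 494/3 ≈ 164.67)
(Y + y)² = (494/3 - 265)² = (-301/3)² = 90601/9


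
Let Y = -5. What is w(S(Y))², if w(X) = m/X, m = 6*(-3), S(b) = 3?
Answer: 36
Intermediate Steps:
m = -18
w(X) = -18/X
w(S(Y))² = (-18/3)² = (-18*⅓)² = (-6)² = 36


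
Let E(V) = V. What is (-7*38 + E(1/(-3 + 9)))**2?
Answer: 2544025/36 ≈ 70667.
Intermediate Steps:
(-7*38 + E(1/(-3 + 9)))**2 = (-7*38 + 1/(-3 + 9))**2 = (-266 + 1/6)**2 = (-1595/6)**2 = 2544025/36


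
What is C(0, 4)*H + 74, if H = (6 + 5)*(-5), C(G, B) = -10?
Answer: 624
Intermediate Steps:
H = -55 (H = 11*(-5) = -55)
C(0, 4)*H + 74 = -10*(-55) + 74 = 550 + 74 = 624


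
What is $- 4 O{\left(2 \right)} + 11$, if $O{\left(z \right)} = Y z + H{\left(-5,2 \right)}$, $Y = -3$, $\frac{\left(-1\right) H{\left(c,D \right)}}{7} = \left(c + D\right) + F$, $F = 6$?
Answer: $119$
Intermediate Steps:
$H{\left(c,D \right)} = -42 - 7 D - 7 c$ ($H{\left(c,D \right)} = - 7 \left(\left(c + D\right) + 6\right) = - 7 \left(\left(D + c\right) + 6\right) = - 7 \left(6 + D + c\right) = -42 - 7 D - 7 c$)
$O{\left(z \right)} = -21 - 3 z$ ($O{\left(z \right)} = - 3 z - 21 = -21 - 3 z$)
$- 4 O{\left(2 \right)} + 11 = - 4 \left(-21 - 6\right) + 11 = \left(-4\right) \left(-27\right) + 11 = 108 + 11 = 119$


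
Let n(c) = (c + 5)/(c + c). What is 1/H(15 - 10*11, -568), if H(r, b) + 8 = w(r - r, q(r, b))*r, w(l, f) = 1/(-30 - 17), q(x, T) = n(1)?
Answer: -47/281 ≈ -0.16726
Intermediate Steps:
n(c) = (5 + c)/(2*c) (n(c) = (5 + c)/((2*c)) = (5 + c)*(1/(2*c)) = (5 + c)/(2*c))
q(x, T) = 3 (q(x, T) = (½)*(5 + 1)/1 = (½)*1*6 = 3)
w(l, f) = -1/47 (w(l, f) = 1/(-47) = -1/47)
H(r, b) = -8 - r/47
1/H(15 - 10*11, -568) = 1/(-8 - (15 - 10*11)/47) = 1/(-8 - (15 - 110)/47) = 1/(-8 - 1/47*(-95)) = 1/(-8 + 95/47) = 1/(-281/47) = -47/281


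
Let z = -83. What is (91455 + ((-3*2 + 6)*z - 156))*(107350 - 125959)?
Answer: -1698983091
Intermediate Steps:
(91455 + ((-3*2 + 6)*z - 156))*(107350 - 125959) = (91455 + ((-3*2 + 6)*(-83) - 156))*(107350 - 125959) = (91455 + ((-6 + 6)*(-83) - 156))*(-18609) = (91455 + (0*(-83) - 156))*(-18609) = (91455 + (0 - 156))*(-18609) = (91455 - 156)*(-18609) = 91299*(-18609) = -1698983091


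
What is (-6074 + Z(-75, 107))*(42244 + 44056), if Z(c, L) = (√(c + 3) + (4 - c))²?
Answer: 8198500 + 81812400*I*√2 ≈ 8.1985e+6 + 1.157e+8*I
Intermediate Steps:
Z(c, L) = (4 + √(3 + c) - c)² (Z(c, L) = (√(3 + c) + (4 - c))² = (4 + √(3 + c) - c)²)
(-6074 + Z(-75, 107))*(42244 + 44056) = (-6074 + (4 + √(3 - 75) - 1*(-75))²)*(42244 + 44056) = (-6074 + (4 + √(-72) + 75)²)*86300 = (-6074 + (4 + 6*I*√2 + 75)²)*86300 = (-6074 + (79 + 6*I*√2)²)*86300 = -524186200 + 86300*(79 + 6*I*√2)²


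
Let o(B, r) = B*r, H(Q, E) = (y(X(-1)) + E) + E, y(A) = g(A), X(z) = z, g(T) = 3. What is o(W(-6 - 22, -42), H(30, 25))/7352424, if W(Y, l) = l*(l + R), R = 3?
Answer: 4823/408468 ≈ 0.011808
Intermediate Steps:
y(A) = 3
W(Y, l) = l*(3 + l) (W(Y, l) = l*(l + 3) = l*(3 + l))
H(Q, E) = 3 + 2*E (H(Q, E) = (3 + E) + E = 3 + 2*E)
o(W(-6 - 22, -42), H(30, 25))/7352424 = ((-42*(3 - 42))*(3 + 2*25))/7352424 = ((-42*(-39))*(3 + 50))*(1/7352424) = (1638*53)*(1/7352424) = 86814*(1/7352424) = 4823/408468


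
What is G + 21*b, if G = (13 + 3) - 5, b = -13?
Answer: -262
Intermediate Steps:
G = 11 (G = 16 - 5 = 11)
G + 21*b = 11 + 21*(-13) = 11 - 273 = -262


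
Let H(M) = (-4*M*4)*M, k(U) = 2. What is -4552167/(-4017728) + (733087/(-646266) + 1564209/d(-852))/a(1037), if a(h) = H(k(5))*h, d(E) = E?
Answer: 443791488684800669/382348103871182592 ≈ 1.1607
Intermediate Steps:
H(M) = -16*M² (H(M) = (-16*M)*M = -16*M²)
a(h) = -64*h (a(h) = (-16*2²)*h = (-16*4)*h = -64*h)
-4552167/(-4017728) + (733087/(-646266) + 1564209/d(-852))/a(1037) = -4552167/(-4017728) + (733087/(-646266) + 1564209/(-852))/((-64*1037)) = -4552167*(-1/4017728) + (733087*(-1/646266) + 1564209*(-1/852))/(-66368) = 4552167/4017728 + (-733087/646266 - 521403/284)*(-1/66368) = 4552167/4017728 - 168586613953/91769772*(-1/66368) = 4552167/4017728 + 168586613953/6090576228096 = 443791488684800669/382348103871182592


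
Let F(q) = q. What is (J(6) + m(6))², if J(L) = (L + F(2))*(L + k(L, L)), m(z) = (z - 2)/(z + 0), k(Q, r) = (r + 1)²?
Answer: 1747684/9 ≈ 1.9419e+5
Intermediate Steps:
k(Q, r) = (1 + r)²
m(z) = (-2 + z)/z
J(L) = (2 + L)*(L + (1 + L)²) (J(L) = (L + 2)*(L + (1 + L)²) = (2 + L)*(L + (1 + L)²))
(J(6) + m(6))² = ((2 + 6³ + 5*6² + 7*6) + (-2 + 6)/6)² = ((2 + 216 + 5*36 + 42) + (⅙)*4)² = ((2 + 216 + 180 + 42) + ⅔)² = (440 + ⅔)² = (1322/3)² = 1747684/9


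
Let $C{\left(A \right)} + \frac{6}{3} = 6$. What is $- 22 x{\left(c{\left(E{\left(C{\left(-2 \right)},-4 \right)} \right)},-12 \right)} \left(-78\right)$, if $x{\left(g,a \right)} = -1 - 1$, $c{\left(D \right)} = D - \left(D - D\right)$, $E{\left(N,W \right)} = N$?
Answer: $-3432$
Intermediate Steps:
$C{\left(A \right)} = 4$ ($C{\left(A \right)} = -2 + 6 = 4$)
$c{\left(D \right)} = D$ ($c{\left(D \right)} = D - 0 = D + 0 = D$)
$x{\left(g,a \right)} = -2$ ($x{\left(g,a \right)} = -1 - 1 = -2$)
$- 22 x{\left(c{\left(E{\left(C{\left(-2 \right)},-4 \right)} \right)},-12 \right)} \left(-78\right) = \left(-22\right) \left(-2\right) \left(-78\right) = 44 \left(-78\right) = -3432$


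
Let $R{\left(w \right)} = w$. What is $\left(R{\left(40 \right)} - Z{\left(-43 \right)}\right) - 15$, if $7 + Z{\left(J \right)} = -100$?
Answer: $132$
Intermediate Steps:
$Z{\left(J \right)} = -107$ ($Z{\left(J \right)} = -7 - 100 = -107$)
$\left(R{\left(40 \right)} - Z{\left(-43 \right)}\right) - 15 = \left(40 - -107\right) - 15 = \left(40 + 107\right) - 15 = 147 - 15 = 132$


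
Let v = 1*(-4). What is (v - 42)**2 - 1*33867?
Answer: -31751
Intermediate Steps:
v = -4
(v - 42)**2 - 1*33867 = (-4 - 42)**2 - 1*33867 = (-46)**2 - 33867 = 2116 - 33867 = -31751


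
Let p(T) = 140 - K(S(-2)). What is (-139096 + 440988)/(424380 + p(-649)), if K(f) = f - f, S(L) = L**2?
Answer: 75473/106130 ≈ 0.71114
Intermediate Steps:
K(f) = 0
p(T) = 140 (p(T) = 140 - 1*0 = 140 + 0 = 140)
(-139096 + 440988)/(424380 + p(-649)) = (-139096 + 440988)/(424380 + 140) = 301892/424520 = 301892*(1/424520) = 75473/106130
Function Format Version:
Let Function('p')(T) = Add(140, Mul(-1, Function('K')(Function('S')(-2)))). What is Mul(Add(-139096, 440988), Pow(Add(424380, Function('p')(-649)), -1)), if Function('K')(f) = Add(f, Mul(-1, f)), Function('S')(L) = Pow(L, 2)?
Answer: Rational(75473, 106130) ≈ 0.71114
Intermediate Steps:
Function('K')(f) = 0
Function('p')(T) = 140 (Function('p')(T) = Add(140, Mul(-1, 0)) = Add(140, 0) = 140)
Mul(Add(-139096, 440988), Pow(Add(424380, Function('p')(-649)), -1)) = Mul(Add(-139096, 440988), Pow(Add(424380, 140), -1)) = Mul(301892, Pow(424520, -1)) = Mul(301892, Rational(1, 424520)) = Rational(75473, 106130)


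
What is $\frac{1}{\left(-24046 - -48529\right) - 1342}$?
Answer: $\frac{1}{23141} \approx 4.3213 \cdot 10^{-5}$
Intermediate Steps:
$\frac{1}{\left(-24046 - -48529\right) - 1342} = \frac{1}{\left(-24046 + 48529\right) - 1342} = \frac{1}{24483 - 1342} = \frac{1}{23141}$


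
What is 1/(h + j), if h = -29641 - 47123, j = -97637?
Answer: -1/174401 ≈ -5.7339e-6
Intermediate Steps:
h = -76764
1/(h + j) = 1/(-76764 - 97637) = 1/(-174401) = -1/174401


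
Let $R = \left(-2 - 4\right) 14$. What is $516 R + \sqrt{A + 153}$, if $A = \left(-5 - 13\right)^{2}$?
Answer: $-43344 + 3 \sqrt{53} \approx -43322.0$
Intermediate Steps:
$A = 324$ ($A = \left(-18\right)^{2} = 324$)
$R = -84$ ($R = \left(-6\right) 14 = -84$)
$516 R + \sqrt{A + 153} = 516 \left(-84\right) + \sqrt{324 + 153} = -43344 + \sqrt{477} = -43344 + 3 \sqrt{53}$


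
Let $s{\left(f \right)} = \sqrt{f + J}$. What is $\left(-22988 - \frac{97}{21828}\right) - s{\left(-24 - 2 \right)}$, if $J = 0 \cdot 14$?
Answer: $- \frac{501782161}{21828} - i \sqrt{26} \approx -22988.0 - 5.099 i$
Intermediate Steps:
$J = 0$
$s{\left(f \right)} = \sqrt{f}$ ($s{\left(f \right)} = \sqrt{f + 0} = \sqrt{f}$)
$\left(-22988 - \frac{97}{21828}\right) - s{\left(-24 - 2 \right)} = \left(-22988 - \frac{97}{21828}\right) - \sqrt{-24 - 2} = \left(-22988 - \frac{97}{21828}\right) - \sqrt{-26} = \left(-22988 - \frac{97}{21828}\right) - i \sqrt{26} = - \frac{501782161}{21828} - i \sqrt{26}$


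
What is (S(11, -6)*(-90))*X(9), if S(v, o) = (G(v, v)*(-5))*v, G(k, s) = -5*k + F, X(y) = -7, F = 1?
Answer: 1871100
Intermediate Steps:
G(k, s) = 1 - 5*k (G(k, s) = -5*k + 1 = 1 - 5*k)
S(v, o) = v*(-5 + 25*v) (S(v, o) = ((1 - 5*v)*(-5))*v = (-5 + 25*v)*v = v*(-5 + 25*v))
(S(11, -6)*(-90))*X(9) = ((5*11*(-1 + 5*11))*(-90))*(-7) = ((5*11*(-1 + 55))*(-90))*(-7) = ((5*11*54)*(-90))*(-7) = (2970*(-90))*(-7) = -267300*(-7) = 1871100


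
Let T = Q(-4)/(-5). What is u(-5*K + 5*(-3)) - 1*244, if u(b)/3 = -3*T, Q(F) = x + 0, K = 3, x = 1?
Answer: -1211/5 ≈ -242.20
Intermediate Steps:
Q(F) = 1 (Q(F) = 1 + 0 = 1)
T = -1/5 (T = 1/(-5) = 1*(-1/5) = -1/5 ≈ -0.20000)
u(b) = 9/5 (u(b) = 3*(-3*(-1/5)) = 3*(3/5) = 9/5)
u(-5*K + 5*(-3)) - 1*244 = 9/5 - 1*244 = 9/5 - 244 = -1211/5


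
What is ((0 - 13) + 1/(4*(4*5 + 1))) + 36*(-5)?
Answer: -16211/84 ≈ -192.99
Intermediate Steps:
((0 - 13) + 1/(4*(4*5 + 1))) + 36*(-5) = (-13 + 1/(4*(20 + 1))) - 180 = (-13 + 1/(4*21)) - 180 = (-13 + 1/84) - 180 = -1091/84 - 180 = -16211/84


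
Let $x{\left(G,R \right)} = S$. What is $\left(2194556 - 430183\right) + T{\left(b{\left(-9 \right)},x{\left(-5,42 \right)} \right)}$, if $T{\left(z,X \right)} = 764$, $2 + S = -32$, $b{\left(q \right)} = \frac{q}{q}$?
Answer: $1765137$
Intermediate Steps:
$b{\left(q \right)} = 1$
$S = -34$ ($S = -2 - 32 = -34$)
$x{\left(G,R \right)} = -34$
$\left(2194556 - 430183\right) + T{\left(b{\left(-9 \right)},x{\left(-5,42 \right)} \right)} = \left(2194556 - 430183\right) + 764 = 1764373 + 764 = 1765137$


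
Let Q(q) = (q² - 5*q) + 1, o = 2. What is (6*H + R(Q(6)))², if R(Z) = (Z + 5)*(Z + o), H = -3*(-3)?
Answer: 26244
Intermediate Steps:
H = 9
Q(q) = 1 + q² - 5*q
R(Z) = (2 + Z)*(5 + Z) (R(Z) = (Z + 5)*(Z + 2) = (5 + Z)*(2 + Z) = (2 + Z)*(5 + Z))
(6*H + R(Q(6)))² = (6*9 + (10 + (1 + 6² - 5*6)² + 7*(1 + 6² - 5*6)))² = (54 + (10 + (1 + 36 - 30)² + 7*(1 + 36 - 30)))² = (54 + (10 + 7² + 7*7))² = (54 + (10 + 49 + 49))² = (54 + 108)² = 162² = 26244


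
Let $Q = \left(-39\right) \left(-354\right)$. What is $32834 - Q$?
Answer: $19028$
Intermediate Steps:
$Q = 13806$
$32834 - Q = 32834 - 13806 = 19028$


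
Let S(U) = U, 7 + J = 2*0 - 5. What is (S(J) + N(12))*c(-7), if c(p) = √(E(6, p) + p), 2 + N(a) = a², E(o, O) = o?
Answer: 130*I ≈ 130.0*I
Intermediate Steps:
J = -12 (J = -7 + (2*0 - 5) = -7 + (0 - 5) = -7 - 5 = -12)
N(a) = -2 + a²
c(p) = √(6 + p)
(S(J) + N(12))*c(-7) = (-12 + (-2 + 12²))*√(6 - 7) = (-12 + (-2 + 144))*√(-1) = (-12 + 142)*I = 130*I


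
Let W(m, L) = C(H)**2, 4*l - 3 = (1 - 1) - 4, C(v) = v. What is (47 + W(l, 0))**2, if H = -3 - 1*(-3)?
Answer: 2209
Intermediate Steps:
H = 0 (H = -3 + 3 = 0)
l = -1/4 (l = 3/4 + ((1 - 1) - 4)/4 = 3/4 + (0 - 4)/4 = 3/4 + (1/4)*(-4) = 3/4 - 1 = -1/4 ≈ -0.25000)
W(m, L) = 0 (W(m, L) = 0**2 = 0)
(47 + W(l, 0))**2 = (47 + 0)**2 = 47**2 = 2209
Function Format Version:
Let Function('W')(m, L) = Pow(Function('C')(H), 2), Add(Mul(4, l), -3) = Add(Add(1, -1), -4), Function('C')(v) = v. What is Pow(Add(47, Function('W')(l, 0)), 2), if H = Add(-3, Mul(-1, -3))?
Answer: 2209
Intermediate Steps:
H = 0 (H = Add(-3, 3) = 0)
l = Rational(-1, 4) (l = Add(Rational(3, 4), Mul(Rational(1, 4), Add(Add(1, -1), -4))) = Add(Rational(3, 4), Mul(Rational(1, 4), Add(0, -4))) = Add(Rational(3, 4), Mul(Rational(1, 4), -4)) = Add(Rational(3, 4), -1) = Rational(-1, 4) ≈ -0.25000)
Function('W')(m, L) = 0 (Function('W')(m, L) = Pow(0, 2) = 0)
Pow(Add(47, Function('W')(l, 0)), 2) = Pow(Add(47, 0), 2) = Pow(47, 2) = 2209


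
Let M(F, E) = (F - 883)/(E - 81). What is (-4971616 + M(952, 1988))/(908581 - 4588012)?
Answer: 9480871643/7016674917 ≈ 1.3512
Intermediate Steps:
M(F, E) = (-883 + F)/(-81 + E)
(-4971616 + M(952, 1988))/(908581 - 4588012) = (-4971616 + (-883 + 952)/(-81 + 1988))/(908581 - 4588012) = (-4971616 + 69/1907)/(-3679431) = (-4971616 + (1/1907)*69)*(-1/3679431) = (-4971616 + 69/1907)*(-1/3679431) = -9480871643/1907*(-1/3679431) = 9480871643/7016674917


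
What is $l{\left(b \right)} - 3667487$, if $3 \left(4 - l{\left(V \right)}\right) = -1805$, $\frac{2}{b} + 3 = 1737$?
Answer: $- \frac{11000644}{3} \approx -3.6669 \cdot 10^{6}$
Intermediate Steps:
$b = \frac{1}{867}$ ($b = \frac{2}{-3 + 1737} = \frac{2}{1734} = 2 \cdot \frac{1}{1734} = \frac{1}{867} \approx 0.0011534$)
$l{\left(V \right)} = \frac{1817}{3}$ ($l{\left(V \right)} = 4 - - \frac{1805}{3} = 4 + \frac{1805}{3} = \frac{1817}{3}$)
$l{\left(b \right)} - 3667487 = \frac{1817}{3} - 3667487 = - \frac{11000644}{3}$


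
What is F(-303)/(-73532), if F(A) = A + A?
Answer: 303/36766 ≈ 0.0082413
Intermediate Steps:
F(A) = 2*A
F(-303)/(-73532) = (2*(-303))/(-73532) = -606*(-1/73532) = 303/36766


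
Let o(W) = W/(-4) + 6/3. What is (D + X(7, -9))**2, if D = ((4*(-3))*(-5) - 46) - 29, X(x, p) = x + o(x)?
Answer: 961/16 ≈ 60.063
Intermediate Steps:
o(W) = 2 - W/4 (o(W) = W*(-1/4) + 6*(1/3) = -W/4 + 2 = 2 - W/4)
X(x, p) = 2 + 3*x/4 (X(x, p) = x + (2 - x/4) = 2 + 3*x/4)
D = -15 (D = (-12*(-5) - 46) - 29 = (60 - 46) - 29 = 14 - 29 = -15)
(D + X(7, -9))**2 = (-15 + (2 + (3/4)*7))**2 = (-15 + (2 + 21/4))**2 = (-15 + 29/4)**2 = (-31/4)**2 = 961/16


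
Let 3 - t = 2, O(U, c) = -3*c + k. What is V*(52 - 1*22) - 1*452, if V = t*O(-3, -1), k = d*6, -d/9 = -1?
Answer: 1258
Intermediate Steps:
d = 9 (d = -9*(-1) = 9)
k = 54 (k = 9*6 = 54)
O(U, c) = 54 - 3*c (O(U, c) = -3*c + 54 = 54 - 3*c)
t = 1 (t = 3 - 1*2 = 3 - 2 = 1)
V = 57 (V = 1*(54 - 3*(-1)) = 1*(54 + 3) = 1*57 = 57)
V*(52 - 1*22) - 1*452 = 57*(52 - 1*22) - 1*452 = 57*(52 - 22) - 452 = 57*30 - 452 = 1710 - 452 = 1258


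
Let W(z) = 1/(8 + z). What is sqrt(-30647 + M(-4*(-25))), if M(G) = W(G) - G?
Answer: 5*I*sqrt(398481)/18 ≈ 175.35*I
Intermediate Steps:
M(G) = 1/(8 + G) - G
sqrt(-30647 + M(-4*(-25))) = sqrt(-30647 + (1 - (-4*(-25))*(8 - 4*(-25)))/(8 - 4*(-25))) = sqrt(-30647 + (1 - 1*100*(8 + 100))/(8 + 100)) = sqrt(-30647 + (1 - 1*100*108)/108) = sqrt(-30647 + (1 - 10800)/108) = sqrt(-30647 + (1/108)*(-10799)) = sqrt(-30647 - 10799/108) = sqrt(-3320675/108) = 5*I*sqrt(398481)/18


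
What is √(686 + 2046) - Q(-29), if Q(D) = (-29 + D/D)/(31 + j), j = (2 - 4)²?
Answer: ⅘ + 2*√683 ≈ 53.069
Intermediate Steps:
j = 4 (j = (-2)² = 4)
Q(D) = -⅘ (Q(D) = (-29 + D/D)/(31 + 4) = (-29 + 1)/35 = -28*1/35 = -⅘)
√(686 + 2046) - Q(-29) = √(686 + 2046) - 1*(-⅘) = √2732 + ⅘ = 2*√683 + ⅘ = ⅘ + 2*√683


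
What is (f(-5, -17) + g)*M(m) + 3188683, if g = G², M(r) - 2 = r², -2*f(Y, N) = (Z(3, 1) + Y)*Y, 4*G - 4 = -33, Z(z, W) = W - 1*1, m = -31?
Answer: 51636211/16 ≈ 3.2273e+6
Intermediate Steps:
Z(z, W) = -1 + W (Z(z, W) = W - 1 = -1 + W)
G = -29/4 (G = 1 + (¼)*(-33) = 1 - 33/4 = -29/4 ≈ -7.2500)
f(Y, N) = -Y²/2 (f(Y, N) = -((-1 + 1) + Y)*Y/2 = -(0 + Y)*Y/2 = -Y*Y/2 = -Y²/2)
M(r) = 2 + r²
g = 841/16 (g = (-29/4)² = 841/16 ≈ 52.563)
(f(-5, -17) + g)*M(m) + 3188683 = (-½*(-5)² + 841/16)*(2 + (-31)²) + 3188683 = (-½*25 + 841/16)*(2 + 961) + 3188683 = (-25/2 + 841/16)*963 + 3188683 = (641/16)*963 + 3188683 = 617283/16 + 3188683 = 51636211/16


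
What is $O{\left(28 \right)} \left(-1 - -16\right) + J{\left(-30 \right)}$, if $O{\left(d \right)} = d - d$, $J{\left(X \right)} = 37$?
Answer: $37$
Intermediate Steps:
$O{\left(d \right)} = 0$
$O{\left(28 \right)} \left(-1 - -16\right) + J{\left(-30 \right)} = 0 \left(-1 - -16\right) + 37 = 0 \left(-1 + 16\right) + 37 = 0 \cdot 15 + 37 = 0 + 37 = 37$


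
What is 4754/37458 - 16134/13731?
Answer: -89845033/85722633 ≈ -1.0481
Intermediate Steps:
4754/37458 - 16134/13731 = 4754*(1/37458) - 16134*1/13731 = 2377/18729 - 5378/4577 = -89845033/85722633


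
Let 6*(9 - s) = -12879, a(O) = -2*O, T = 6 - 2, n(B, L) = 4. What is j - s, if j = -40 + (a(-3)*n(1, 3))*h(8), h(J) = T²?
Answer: -3623/2 ≈ -1811.5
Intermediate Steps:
T = 4
h(J) = 16 (h(J) = 4² = 16)
s = 4311/2 (s = 9 - ⅙*(-12879) = 9 + 4293/2 = 4311/2 ≈ 2155.5)
j = 344 (j = -40 + (-2*(-3)*4)*16 = -40 + (6*4)*16 = -40 + 24*16 = -40 + 384 = 344)
j - s = 344 - 1*4311/2 = 344 - 4311/2 = -3623/2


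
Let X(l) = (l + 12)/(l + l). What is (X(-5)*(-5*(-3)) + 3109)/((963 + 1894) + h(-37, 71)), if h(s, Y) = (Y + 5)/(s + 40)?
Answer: 18591/17294 ≈ 1.0750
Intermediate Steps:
X(l) = (12 + l)/(2*l) (X(l) = (12 + l)/((2*l)) = (12 + l)*(1/(2*l)) = (12 + l)/(2*l))
h(s, Y) = (5 + Y)/(40 + s)
(X(-5)*(-5*(-3)) + 3109)/((963 + 1894) + h(-37, 71)) = (((½)*(12 - 5)/(-5))*(-5*(-3)) + 3109)/((963 + 1894) + (5 + 71)/(40 - 37)) = (((½)*(-⅕)*7)*15 + 3109)/(2857 + 76/3) = (-7/10*15 + 3109)/(2857 + (⅓)*76) = (-21/2 + 3109)/(2857 + 76/3) = 6197/(2*(8647/3)) = (6197/2)*(3/8647) = 18591/17294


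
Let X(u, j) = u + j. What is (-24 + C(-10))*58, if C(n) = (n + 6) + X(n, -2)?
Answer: -2320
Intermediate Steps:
X(u, j) = j + u
C(n) = 4 + 2*n (C(n) = (n + 6) + (-2 + n) = (6 + n) + (-2 + n) = 4 + 2*n)
(-24 + C(-10))*58 = (-24 + (4 + 2*(-10)))*58 = (-24 + (4 - 20))*58 = (-24 - 16)*58 = -40*58 = -2320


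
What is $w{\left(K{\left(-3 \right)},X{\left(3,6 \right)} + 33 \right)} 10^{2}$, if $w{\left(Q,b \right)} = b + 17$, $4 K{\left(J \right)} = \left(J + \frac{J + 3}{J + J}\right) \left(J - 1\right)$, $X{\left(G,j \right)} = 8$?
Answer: $5800$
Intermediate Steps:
$K{\left(J \right)} = \frac{\left(-1 + J\right) \left(J + \frac{3 + J}{2 J}\right)}{4}$ ($K{\left(J \right)} = \frac{\left(J + \frac{J + 3}{J + J}\right) \left(J - 1\right)}{4} = \frac{\left(J + \frac{3 + J}{2 J}\right) \left(-1 + J\right)}{4} = \frac{\left(-1 + J\right) \left(J + \frac{3 + J}{2 J}\right)}{4}$)
$w{\left(Q,b \right)} = 17 + b$
$w{\left(K{\left(-3 \right)},X{\left(3,6 \right)} + 33 \right)} 10^{2} = \left(17 + \left(8 + 33\right)\right) 10^{2} = \left(17 + 41\right) 100 = 58 \cdot 100 = 5800$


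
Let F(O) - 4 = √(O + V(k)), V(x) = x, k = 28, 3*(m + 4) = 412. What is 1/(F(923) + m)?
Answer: 1236/161185 - 9*√951/161185 ≈ 0.0059463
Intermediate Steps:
m = 400/3 (m = -4 + (⅓)*412 = -4 + 412/3 = 400/3 ≈ 133.33)
F(O) = 4 + √(28 + O) (F(O) = 4 + √(O + 28) = 4 + √(28 + O))
1/(F(923) + m) = 1/((4 + √(28 + 923)) + 400/3) = 1/((4 + √951) + 400/3) = 1/(412/3 + √951)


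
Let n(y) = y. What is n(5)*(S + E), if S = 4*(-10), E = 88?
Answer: 240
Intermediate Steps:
S = -40
n(5)*(S + E) = 5*(-40 + 88) = 5*48 = 240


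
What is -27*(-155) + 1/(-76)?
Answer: 318059/76 ≈ 4185.0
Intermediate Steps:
-27*(-155) + 1/(-76) = 4185 - 1/76 = 318059/76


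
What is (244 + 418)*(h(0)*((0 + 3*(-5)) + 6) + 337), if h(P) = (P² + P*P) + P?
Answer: 223094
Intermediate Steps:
h(P) = P + 2*P² (h(P) = (P² + P²) + P = 2*P² + P = P + 2*P²)
(244 + 418)*(h(0)*((0 + 3*(-5)) + 6) + 337) = (244 + 418)*((0*(1 + 2*0))*((0 + 3*(-5)) + 6) + 337) = 662*((0*(1 + 0))*((0 - 15) + 6) + 337) = 662*((0*1)*(-15 + 6) + 337) = 662*(0*(-9) + 337) = 662*(0 + 337) = 662*337 = 223094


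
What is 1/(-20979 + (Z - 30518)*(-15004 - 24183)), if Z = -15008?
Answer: 1/1784006383 ≈ 5.6054e-10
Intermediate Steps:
1/(-20979 + (Z - 30518)*(-15004 - 24183)) = 1/(-20979 + (-15008 - 30518)*(-15004 - 24183)) = 1/(-20979 - 45526*(-39187)) = 1/(-20979 + 1784027362) = 1/1784006383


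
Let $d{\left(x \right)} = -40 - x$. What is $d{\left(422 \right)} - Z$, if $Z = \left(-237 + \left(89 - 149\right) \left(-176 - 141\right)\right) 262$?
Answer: $-4921608$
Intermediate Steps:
$Z = 4921146$ ($Z = \left(-237 - -19020\right) 262 = \left(-237 + 19020\right) 262 = 18783 \cdot 262 = 4921146$)
$d{\left(422 \right)} - Z = \left(-40 - 422\right) - 4921146 = -462 - 4921146 = -4921608$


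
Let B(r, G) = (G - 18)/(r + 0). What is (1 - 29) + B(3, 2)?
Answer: -100/3 ≈ -33.333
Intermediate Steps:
B(r, G) = (-18 + G)/r
(1 - 29) + B(3, 2) = (1 - 29) + (-18 + 2)/3 = -28 + (⅓)*(-16) = -28 - 16/3 = -100/3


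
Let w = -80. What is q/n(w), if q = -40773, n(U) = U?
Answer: 40773/80 ≈ 509.66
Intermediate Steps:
q/n(w) = -40773/(-80) = -40773*(-1/80) = 40773/80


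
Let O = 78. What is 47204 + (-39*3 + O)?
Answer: 47165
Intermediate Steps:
47204 + (-39*3 + O) = 47204 + (-39*3 + 78) = 47204 + (-117 + 78) = 47204 - 39 = 47165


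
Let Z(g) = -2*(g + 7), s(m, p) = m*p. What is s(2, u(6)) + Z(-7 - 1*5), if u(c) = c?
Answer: 22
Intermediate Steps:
Z(g) = -14 - 2*g (Z(g) = -2*(7 + g) = -14 - 2*g)
s(2, u(6)) + Z(-7 - 1*5) = 2*6 + (-14 - 2*(-7 - 1*5)) = 12 + (-14 - 2*(-7 - 5)) = 12 + (-14 - 2*(-12)) = 12 + (-14 + 24) = 12 + 10 = 22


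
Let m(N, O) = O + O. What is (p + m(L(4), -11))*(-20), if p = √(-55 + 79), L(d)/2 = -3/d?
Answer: 440 - 40*√6 ≈ 342.02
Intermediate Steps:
L(d) = -6/d (L(d) = 2*(-3/d) = -6/d)
m(N, O) = 2*O
p = 2*√6 (p = √24 = 2*√6 ≈ 4.8990)
(p + m(L(4), -11))*(-20) = (2*√6 + 2*(-11))*(-20) = (2*√6 - 22)*(-20) = (-22 + 2*√6)*(-20) = 440 - 40*√6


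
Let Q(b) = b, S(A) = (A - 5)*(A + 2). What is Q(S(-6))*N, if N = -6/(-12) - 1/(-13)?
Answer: 330/13 ≈ 25.385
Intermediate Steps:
S(A) = (-5 + A)*(2 + A)
N = 15/26 (N = -6*(-1/12) - 1*(-1/13) = ½ + 1/13 = 15/26 ≈ 0.57692)
Q(S(-6))*N = (-10 + (-6)² - 3*(-6))*(15/26) = (-10 + 36 + 18)*(15/26) = 44*(15/26) = 330/13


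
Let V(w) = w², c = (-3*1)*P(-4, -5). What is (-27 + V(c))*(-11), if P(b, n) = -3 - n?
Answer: -99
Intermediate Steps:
c = -6 (c = (-3*1)*(-3 - 1*(-5)) = -3*(-3 + 5) = -3*2 = -6)
(-27 + V(c))*(-11) = (-27 + (-6)²)*(-11) = (-27 + 36)*(-11) = 9*(-11) = -99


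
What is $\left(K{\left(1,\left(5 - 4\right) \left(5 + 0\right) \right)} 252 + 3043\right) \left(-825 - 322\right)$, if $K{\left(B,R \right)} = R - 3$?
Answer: $-4068409$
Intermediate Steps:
$K{\left(B,R \right)} = -3 + R$ ($K{\left(B,R \right)} = R - 3 = -3 + R$)
$\left(K{\left(1,\left(5 - 4\right) \left(5 + 0\right) \right)} 252 + 3043\right) \left(-825 - 322\right) = \left(\left(-3 + \left(5 - 4\right) \left(5 + 0\right)\right) 252 + 3043\right) \left(-825 - 322\right) = \left(\left(-3 + 1 \cdot 5\right) 252 + 3043\right) \left(-1147\right) = \left(\left(-3 + 5\right) 252 + 3043\right) \left(-1147\right) = \left(2 \cdot 252 + 3043\right) \left(-1147\right) = \left(504 + 3043\right) \left(-1147\right) = 3547 \left(-1147\right) = -4068409$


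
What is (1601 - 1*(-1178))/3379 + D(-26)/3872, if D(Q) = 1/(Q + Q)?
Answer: 559531597/680341376 ≈ 0.82243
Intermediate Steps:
D(Q) = 1/(2*Q)
(1601 - 1*(-1178))/3379 + D(-26)/3872 = (1601 - 1*(-1178))/3379 + ((½)/(-26))/3872 = (1601 + 1178)*(1/3379) + ((½)*(-1/26))*(1/3872) = 2779*(1/3379) - 1/52*1/3872 = 2779/3379 - 1/201344 = 559531597/680341376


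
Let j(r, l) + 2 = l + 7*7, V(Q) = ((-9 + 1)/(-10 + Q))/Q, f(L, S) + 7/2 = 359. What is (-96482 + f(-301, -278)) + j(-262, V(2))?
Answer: -96079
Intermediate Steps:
f(L, S) = 711/2 (f(L, S) = -7/2 + 359 = 711/2)
V(Q) = -8/(Q*(-10 + Q)) (V(Q) = (-8/(-10 + Q))/Q = -8/(Q*(-10 + Q)))
j(r, l) = 47 + l (j(r, l) = -2 + (l + 7*7) = -2 + (l + 49) = -2 + (49 + l) = 47 + l)
(-96482 + f(-301, -278)) + j(-262, V(2)) = (-96482 + 711/2) + (47 - 8/(2*(-10 + 2))) = -192253/2 + (47 - 8*½/(-8)) = -192253/2 + (47 - 8*½*(-⅛)) = -192253/2 + (47 + ½) = -192253/2 + 95/2 = -96079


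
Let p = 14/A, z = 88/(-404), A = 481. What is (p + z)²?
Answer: 84052224/2360113561 ≈ 0.035614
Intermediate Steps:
z = -22/101 (z = 88*(-1/404) = -22/101 ≈ -0.21782)
p = 14/481 ≈ 0.029106
(p + z)² = (14/481 - 22/101)² = (-9168/48581)² = 84052224/2360113561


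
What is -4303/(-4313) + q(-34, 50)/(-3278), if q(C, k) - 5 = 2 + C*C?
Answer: 9089215/14138014 ≈ 0.64289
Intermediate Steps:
q(C, k) = 7 + C² (q(C, k) = 5 + (2 + C*C) = 5 + (2 + C²) = 7 + C²)
-4303/(-4313) + q(-34, 50)/(-3278) = -4303/(-4313) + (7 + (-34)²)/(-3278) = -4303*(-1/4313) + (7 + 1156)*(-1/3278) = 4303/4313 + 1163*(-1/3278) = 4303/4313 - 1163/3278 = 9089215/14138014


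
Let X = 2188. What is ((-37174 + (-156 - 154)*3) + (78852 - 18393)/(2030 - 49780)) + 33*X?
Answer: 1628214541/47750 ≈ 34099.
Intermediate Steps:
((-37174 + (-156 - 154)*3) + (78852 - 18393)/(2030 - 49780)) + 33*X = ((-37174 + (-156 - 154)*3) + (78852 - 18393)/(2030 - 49780)) + 33*2188 = ((-37174 - 310*3) + 60459/(-47750)) + 72204 = ((-37174 - 930) + 60459*(-1/47750)) + 72204 = (-38104 - 60459/47750) + 72204 = -1819526459/47750 + 72204 = 1628214541/47750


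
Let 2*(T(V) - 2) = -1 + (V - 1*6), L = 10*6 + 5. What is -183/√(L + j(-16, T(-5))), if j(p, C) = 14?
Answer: -183*√79/79 ≈ -20.589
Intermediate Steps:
L = 65 (L = 60 + 5 = 65)
T(V) = -3/2 + V/2 (T(V) = 2 + (-1 + (V - 1*6))/2 = 2 + (-1 + (V - 6))/2 = 2 + (-1 + (-6 + V))/2 = 2 + (-7 + V)/2 = 2 + (-7/2 + V/2) = -3/2 + V/2)
-183/√(L + j(-16, T(-5))) = -183/√(65 + 14) = -183*√79/79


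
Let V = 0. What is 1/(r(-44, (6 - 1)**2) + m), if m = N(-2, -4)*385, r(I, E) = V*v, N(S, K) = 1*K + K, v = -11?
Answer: -1/3080 ≈ -0.00032468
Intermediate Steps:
N(S, K) = 2*K (N(S, K) = K + K = 2*K)
r(I, E) = 0 (r(I, E) = 0*(-11) = 0)
m = -3080 (m = (2*(-4))*385 = -8*385 = -3080)
1/(r(-44, (6 - 1)**2) + m) = 1/(0 - 3080) = 1/(-3080) = -1/3080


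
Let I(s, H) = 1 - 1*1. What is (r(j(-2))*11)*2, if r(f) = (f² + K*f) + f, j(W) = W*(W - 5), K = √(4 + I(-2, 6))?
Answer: 5236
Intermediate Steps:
I(s, H) = 0 (I(s, H) = 1 - 1 = 0)
K = 2 (K = √(4 + 0) = √4 = 2)
j(W) = W*(-5 + W)
r(f) = f² + 3*f (r(f) = (f² + 2*f) + f = f² + 3*f)
(r(j(-2))*11)*2 = (((-2*(-5 - 2))*(3 - 2*(-5 - 2)))*11)*2 = (((-2*(-7))*(3 - 2*(-7)))*11)*2 = ((14*(3 + 14))*11)*2 = ((14*17)*11)*2 = (238*11)*2 = 2618*2 = 5236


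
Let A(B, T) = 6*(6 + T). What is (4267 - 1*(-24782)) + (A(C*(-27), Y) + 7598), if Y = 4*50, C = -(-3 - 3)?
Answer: 37883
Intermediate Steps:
C = 6 (C = -1*(-6) = 6)
Y = 200
A(B, T) = 36 + 6*T
(4267 - 1*(-24782)) + (A(C*(-27), Y) + 7598) = (4267 - 1*(-24782)) + ((36 + 6*200) + 7598) = (4267 + 24782) + ((36 + 1200) + 7598) = 29049 + (1236 + 7598) = 29049 + 8834 = 37883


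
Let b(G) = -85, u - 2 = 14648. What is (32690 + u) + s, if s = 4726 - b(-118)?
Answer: 52151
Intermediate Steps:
u = 14650 (u = 2 + 14648 = 14650)
s = 4811 (s = 4726 - 1*(-85) = 4726 + 85 = 4811)
(32690 + u) + s = (32690 + 14650) + 4811 = 47340 + 4811 = 52151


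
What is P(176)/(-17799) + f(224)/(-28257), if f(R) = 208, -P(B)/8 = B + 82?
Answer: 18206752/167648781 ≈ 0.10860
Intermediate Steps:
P(B) = -656 - 8*B (P(B) = -8*(B + 82) = -8*(82 + B) = -656 - 8*B)
P(176)/(-17799) + f(224)/(-28257) = (-656 - 8*176)/(-17799) + 208/(-28257) = (-656 - 1408)*(-1/17799) + 208*(-1/28257) = -2064*(-1/17799) - 208/28257 = 688/5933 - 208/28257 = 18206752/167648781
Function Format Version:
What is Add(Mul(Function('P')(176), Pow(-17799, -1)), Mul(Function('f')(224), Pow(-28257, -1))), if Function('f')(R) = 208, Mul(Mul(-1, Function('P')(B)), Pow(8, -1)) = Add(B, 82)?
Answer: Rational(18206752, 167648781) ≈ 0.10860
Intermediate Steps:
Function('P')(B) = Add(-656, Mul(-8, B)) (Function('P')(B) = Mul(-8, Add(B, 82)) = Mul(-8, Add(82, B)) = Add(-656, Mul(-8, B)))
Add(Mul(Function('P')(176), Pow(-17799, -1)), Mul(Function('f')(224), Pow(-28257, -1))) = Add(Mul(Add(-656, Mul(-8, 176)), Pow(-17799, -1)), Mul(208, Pow(-28257, -1))) = Add(Mul(Add(-656, -1408), Rational(-1, 17799)), Mul(208, Rational(-1, 28257))) = Add(Mul(-2064, Rational(-1, 17799)), Rational(-208, 28257)) = Add(Rational(688, 5933), Rational(-208, 28257)) = Rational(18206752, 167648781)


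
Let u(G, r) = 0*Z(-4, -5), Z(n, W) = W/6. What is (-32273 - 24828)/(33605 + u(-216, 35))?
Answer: -5191/3055 ≈ -1.6992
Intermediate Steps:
Z(n, W) = W/6 (Z(n, W) = W*(1/6) = W/6)
u(G, r) = 0 (u(G, r) = 0*((1/6)*(-5)) = 0*(-5/6) = 0)
(-32273 - 24828)/(33605 + u(-216, 35)) = (-32273 - 24828)/(33605 + 0) = -57101/33605 = -57101*1/33605 = -5191/3055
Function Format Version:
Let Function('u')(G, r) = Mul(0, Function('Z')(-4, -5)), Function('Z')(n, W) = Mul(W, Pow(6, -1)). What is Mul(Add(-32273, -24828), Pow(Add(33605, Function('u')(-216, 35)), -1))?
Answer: Rational(-5191, 3055) ≈ -1.6992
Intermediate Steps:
Function('Z')(n, W) = Mul(Rational(1, 6), W) (Function('Z')(n, W) = Mul(W, Rational(1, 6)) = Mul(Rational(1, 6), W))
Function('u')(G, r) = 0 (Function('u')(G, r) = Mul(0, Mul(Rational(1, 6), -5)) = Mul(0, Rational(-5, 6)) = 0)
Mul(Add(-32273, -24828), Pow(Add(33605, Function('u')(-216, 35)), -1)) = Mul(Add(-32273, -24828), Pow(Add(33605, 0), -1)) = Mul(-57101, Pow(33605, -1)) = Mul(-57101, Rational(1, 33605)) = Rational(-5191, 3055)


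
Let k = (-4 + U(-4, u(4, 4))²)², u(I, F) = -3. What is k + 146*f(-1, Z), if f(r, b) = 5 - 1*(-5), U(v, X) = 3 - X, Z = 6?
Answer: 2484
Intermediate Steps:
f(r, b) = 10 (f(r, b) = 5 + 5 = 10)
k = 1024 (k = (-4 + (3 - 1*(-3))²)² = (-4 + (3 + 3)²)² = (-4 + 6²)² = (-4 + 36)² = 32² = 1024)
k + 146*f(-1, Z) = 1024 + 146*10 = 1024 + 1460 = 2484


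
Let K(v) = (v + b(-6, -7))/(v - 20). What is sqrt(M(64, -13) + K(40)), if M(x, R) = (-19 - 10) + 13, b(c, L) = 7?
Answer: I*sqrt(1365)/10 ≈ 3.6946*I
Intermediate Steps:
M(x, R) = -16 (M(x, R) = -29 + 13 = -16)
K(v) = (7 + v)/(-20 + v) (K(v) = (v + 7)/(v - 20) = (7 + v)/(-20 + v))
sqrt(M(64, -13) + K(40)) = sqrt(-16 + (7 + 40)/(-20 + 40)) = sqrt(-16 + 47/20) = sqrt(-273/20) = I*sqrt(1365)/10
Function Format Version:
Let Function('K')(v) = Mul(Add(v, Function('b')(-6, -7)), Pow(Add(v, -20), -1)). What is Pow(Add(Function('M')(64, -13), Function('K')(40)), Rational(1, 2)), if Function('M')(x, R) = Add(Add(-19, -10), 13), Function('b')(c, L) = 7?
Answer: Mul(Rational(1, 10), I, Pow(1365, Rational(1, 2))) ≈ Mul(3.6946, I)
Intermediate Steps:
Function('M')(x, R) = -16 (Function('M')(x, R) = Add(-29, 13) = -16)
Function('K')(v) = Mul(Pow(Add(-20, v), -1), Add(7, v)) (Function('K')(v) = Mul(Add(v, 7), Pow(Add(v, -20), -1)) = Mul(Add(7, v), Pow(Add(-20, v), -1)) = Mul(Pow(Add(-20, v), -1), Add(7, v)))
Pow(Add(Function('M')(64, -13), Function('K')(40)), Rational(1, 2)) = Pow(Add(-16, Mul(Pow(Add(-20, 40), -1), Add(7, 40))), Rational(1, 2)) = Pow(Add(-16, Mul(Pow(20, -1), 47)), Rational(1, 2)) = Pow(Add(-16, Mul(Rational(1, 20), 47)), Rational(1, 2)) = Pow(Add(-16, Rational(47, 20)), Rational(1, 2)) = Pow(Rational(-273, 20), Rational(1, 2)) = Mul(Rational(1, 10), I, Pow(1365, Rational(1, 2)))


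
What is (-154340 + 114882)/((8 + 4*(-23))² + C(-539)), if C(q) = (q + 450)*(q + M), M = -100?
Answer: -39458/63927 ≈ -0.61724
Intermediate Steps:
C(q) = (-100 + q)*(450 + q) (C(q) = (q + 450)*(q - 100) = (450 + q)*(-100 + q) = (-100 + q)*(450 + q))
(-154340 + 114882)/((8 + 4*(-23))² + C(-539)) = (-154340 + 114882)/((8 + 4*(-23))² + (-45000 + (-539)² + 350*(-539))) = -39458/((8 - 92)² + (-45000 + 290521 - 188650)) = -39458/((-84)² + 56871) = -39458/(7056 + 56871) = -39458/63927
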